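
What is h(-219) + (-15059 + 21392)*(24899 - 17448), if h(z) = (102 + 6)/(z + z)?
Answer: 3444664341/73 ≈ 4.7187e+7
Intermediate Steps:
h(z) = 54/z (h(z) = 108/((2*z)) = 108*(1/(2*z)) = 54/z)
h(-219) + (-15059 + 21392)*(24899 - 17448) = 54/(-219) + (-15059 + 21392)*(24899 - 17448) = 54*(-1/219) + 6333*7451 = -18/73 + 47187183 = 3444664341/73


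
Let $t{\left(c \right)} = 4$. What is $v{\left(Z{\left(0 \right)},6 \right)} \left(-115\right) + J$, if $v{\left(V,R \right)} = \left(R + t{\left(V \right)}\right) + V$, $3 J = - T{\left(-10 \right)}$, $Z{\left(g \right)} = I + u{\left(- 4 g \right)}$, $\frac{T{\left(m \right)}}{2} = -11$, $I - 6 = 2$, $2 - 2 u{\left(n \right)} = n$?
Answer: $- \frac{6533}{3} \approx -2177.7$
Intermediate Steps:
$u{\left(n \right)} = 1 - \frac{n}{2}$
$I = 8$ ($I = 6 + 2 = 8$)
$T{\left(m \right)} = -22$ ($T{\left(m \right)} = 2 \left(-11\right) = -22$)
$Z{\left(g \right)} = 9 + 2 g$ ($Z{\left(g \right)} = 8 - \left(-1 + \frac{\left(-4\right) g}{2}\right) = 8 + \left(1 + 2 g\right) = 9 + 2 g$)
$J = \frac{22}{3}$ ($J = \frac{\left(-1\right) \left(-22\right)}{3} = \frac{1}{3} \cdot 22 = \frac{22}{3} \approx 7.3333$)
$v{\left(V,R \right)} = 4 + R + V$ ($v{\left(V,R \right)} = \left(R + 4\right) + V = \left(4 + R\right) + V = 4 + R + V$)
$v{\left(Z{\left(0 \right)},6 \right)} \left(-115\right) + J = \left(4 + 6 + \left(9 + 2 \cdot 0\right)\right) \left(-115\right) + \frac{22}{3} = \left(4 + 6 + \left(9 + 0\right)\right) \left(-115\right) + \frac{22}{3} = \left(4 + 6 + 9\right) \left(-115\right) + \frac{22}{3} = 19 \left(-115\right) + \frac{22}{3} = -2185 + \frac{22}{3} = - \frac{6533}{3}$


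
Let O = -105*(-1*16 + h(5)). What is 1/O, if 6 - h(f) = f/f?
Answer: 1/1155 ≈ 0.00086580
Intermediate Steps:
h(f) = 5 (h(f) = 6 - f/f = 6 - 1*1 = 6 - 1 = 5)
O = 1155 (O = -105*(-1*16 + 5) = -105*(-16 + 5) = -105*(-11) = 1155)
1/O = 1/1155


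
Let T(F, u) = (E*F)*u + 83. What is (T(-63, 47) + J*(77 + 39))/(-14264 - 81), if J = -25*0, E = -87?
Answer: -51538/2869 ≈ -17.964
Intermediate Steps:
T(F, u) = 83 - 87*F*u (T(F, u) = (-87*F)*u + 83 = -87*F*u + 83 = 83 - 87*F*u)
J = 0
(T(-63, 47) + J*(77 + 39))/(-14264 - 81) = ((83 - 87*(-63)*47) + 0*(77 + 39))/(-14264 - 81) = ((83 + 257607) + 0*116)/(-14345) = (257690 + 0)*(-1/14345) = 257690*(-1/14345) = -51538/2869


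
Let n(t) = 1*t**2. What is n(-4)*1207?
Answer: 19312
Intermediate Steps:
n(t) = t**2
n(-4)*1207 = (-4)**2*1207 = 16*1207 = 19312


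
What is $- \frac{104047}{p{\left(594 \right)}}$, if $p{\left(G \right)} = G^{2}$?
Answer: $- \frac{104047}{352836} \approx -0.29489$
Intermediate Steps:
$- \frac{104047}{p{\left(594 \right)}} = - \frac{104047}{594^{2}} = - \frac{104047}{352836}$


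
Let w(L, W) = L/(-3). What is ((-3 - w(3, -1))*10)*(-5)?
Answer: 100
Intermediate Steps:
w(L, W) = -L/3 (w(L, W) = L*(-⅓) = -L/3)
((-3 - w(3, -1))*10)*(-5) = ((-3 - (-1)*3/3)*10)*(-5) = ((-3 - 1*(-1))*10)*(-5) = ((-3 + 1)*10)*(-5) = -2*10*(-5) = -20*(-5) = 100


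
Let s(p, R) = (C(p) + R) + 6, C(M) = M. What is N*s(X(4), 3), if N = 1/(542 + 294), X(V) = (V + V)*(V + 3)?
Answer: 65/836 ≈ 0.077751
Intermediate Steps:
X(V) = 2*V*(3 + V) (X(V) = (2*V)*(3 + V) = 2*V*(3 + V))
s(p, R) = 6 + R + p (s(p, R) = (p + R) + 6 = (R + p) + 6 = 6 + R + p)
N = 1/836 ≈ 0.0011962
N*s(X(4), 3) = (6 + 3 + 2*4*(3 + 4))/836 = (6 + 3 + 2*4*7)/836 = (6 + 3 + 56)/836 = (1/836)*65 = 65/836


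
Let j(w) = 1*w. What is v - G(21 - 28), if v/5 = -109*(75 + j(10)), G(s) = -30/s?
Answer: -324305/7 ≈ -46329.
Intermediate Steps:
j(w) = w
v = -46325 (v = 5*(-109*(75 + 10)) = 5*(-109*85) = 5*(-9265) = -46325)
v - G(21 - 28) = -46325 - (-30)/(21 - 28) = -46325 - (-30)/(-7) = -46325 - (-30)*(-1)/7 = -46325 - 1*30/7 = -46325 - 30/7 = -324305/7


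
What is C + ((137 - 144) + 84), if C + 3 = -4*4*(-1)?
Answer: 90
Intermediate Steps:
C = 13 (C = -3 - 4*4*(-1) = -3 - 16*(-1) = -3 + 16 = 13)
C + ((137 - 144) + 84) = 13 + ((137 - 144) + 84) = 13 + (-7 + 84) = 13 + 77 = 90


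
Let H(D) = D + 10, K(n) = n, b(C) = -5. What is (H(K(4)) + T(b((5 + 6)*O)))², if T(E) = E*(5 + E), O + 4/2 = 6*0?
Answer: 196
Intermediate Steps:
O = -2 (O = -2 + 6*0 = -2 + 0 = -2)
H(D) = 10 + D
(H(K(4)) + T(b((5 + 6)*O)))² = ((10 + 4) - 5*(5 - 5))² = (14 - 5*0)² = (14 + 0)² = 14² = 196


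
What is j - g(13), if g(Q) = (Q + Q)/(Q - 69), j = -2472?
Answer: -69203/28 ≈ -2471.5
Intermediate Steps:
g(Q) = 2*Q/(-69 + Q) (g(Q) = (2*Q)/(-69 + Q) = 2*Q/(-69 + Q))
j - g(13) = -2472 - 2*13/(-69 + 13) = -2472 - 2*13/(-56) = -2472 - 2*13*(-1)/56 = -2472 - 1*(-13/28) = -2472 + 13/28 = -69203/28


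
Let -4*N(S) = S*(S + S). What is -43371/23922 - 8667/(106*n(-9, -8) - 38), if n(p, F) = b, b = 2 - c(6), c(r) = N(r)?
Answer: -2755837/461163 ≈ -5.9758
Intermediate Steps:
N(S) = -S**2/2 (N(S) = -S*(S + S)/4 = -S*2*S/4 = -S**2/2)
c(r) = -r**2/2
b = 20 (b = 2 - (-1)*6**2/2 = 2 - (-1)*36/2 = 2 - 1*(-18) = 2 + 18 = 20)
n(p, F) = 20
-43371/23922 - 8667/(106*n(-9, -8) - 38) = -43371/23922 - 8667/(106*20 - 38) = -43371*1/23922 - 8667/(2120 - 38) = -4819/2658 - 8667/2082 = -4819/2658 - 8667*1/2082 = -4819/2658 - 2889/694 = -2755837/461163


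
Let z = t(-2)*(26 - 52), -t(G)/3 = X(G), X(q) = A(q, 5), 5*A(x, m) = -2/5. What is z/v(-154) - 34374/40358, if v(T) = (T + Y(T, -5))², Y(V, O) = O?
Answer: -213054149/250071225 ≈ -0.85197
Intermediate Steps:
A(x, m) = -2/25 (A(x, m) = (-2/5)/5 = (-2*⅕)/5 = (⅕)*(-⅖) = -2/25)
X(q) = -2/25
v(T) = (-5 + T)² (v(T) = (T - 5)² = (-5 + T)²)
t(G) = 6/25 (t(G) = -3*(-2/25) = 6/25)
z = -156/25 (z = 6*(26 - 52)/25 = (6/25)*(-26) = -156/25 ≈ -6.2400)
z/v(-154) - 34374/40358 = -156/(25*(-5 - 154)²) - 34374/40358 = -156/(25*((-159)²)) - 34374*1/40358 = -156/25/25281 - 1011/1187 = -156/25*1/25281 - 1011/1187 = -52/210675 - 1011/1187 = -213054149/250071225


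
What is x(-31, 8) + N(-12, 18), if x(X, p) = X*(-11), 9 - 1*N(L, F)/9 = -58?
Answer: 944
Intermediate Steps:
N(L, F) = 603 (N(L, F) = 81 - 9*(-58) = 81 + 522 = 603)
x(X, p) = -11*X
x(-31, 8) + N(-12, 18) = -11*(-31) + 603 = 341 + 603 = 944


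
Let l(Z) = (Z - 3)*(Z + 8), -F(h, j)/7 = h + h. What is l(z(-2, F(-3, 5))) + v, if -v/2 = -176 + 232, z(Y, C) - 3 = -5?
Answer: -142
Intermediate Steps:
F(h, j) = -14*h (F(h, j) = -7*(h + h) = -14*h)
z(Y, C) = -2 (z(Y, C) = 3 - 5 = -2)
v = -112 (v = -2*(-176 + 232) = -2*56 = -112)
l(Z) = (-3 + Z)*(8 + Z)
l(z(-2, F(-3, 5))) + v = (-24 + (-2)² + 5*(-2)) - 112 = (-24 + 4 - 10) - 112 = -30 - 112 = -142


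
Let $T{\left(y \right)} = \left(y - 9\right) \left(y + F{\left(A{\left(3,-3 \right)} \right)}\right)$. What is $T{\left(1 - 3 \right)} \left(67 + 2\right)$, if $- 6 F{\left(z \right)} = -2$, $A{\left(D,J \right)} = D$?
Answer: $1265$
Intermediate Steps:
$F{\left(z \right)} = \frac{1}{3}$ ($F{\left(z \right)} = \left(- \frac{1}{6}\right) \left(-2\right) = \frac{1}{3}$)
$T{\left(y \right)} = \left(-9 + y\right) \left(\frac{1}{3} + y\right)$ ($T{\left(y \right)} = \left(y - 9\right) \left(y + \frac{1}{3}\right) = \left(-9 + y\right) \left(\frac{1}{3} + y\right)$)
$T{\left(1 - 3 \right)} \left(67 + 2\right) = \left(-3 + \left(1 - 3\right)^{2} - \frac{26 \left(1 - 3\right)}{3}\right) \left(67 + 2\right) = \left(-3 + \left(1 - 3\right)^{2} - \frac{26 \left(1 - 3\right)}{3}\right) 69 = \left(-3 + \left(-2\right)^{2} - - \frac{52}{3}\right) 69 = \left(-3 + 4 + \frac{52}{3}\right) 69 = \frac{55}{3} \cdot 69 = 1265$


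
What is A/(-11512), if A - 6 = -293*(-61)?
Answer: -17879/11512 ≈ -1.5531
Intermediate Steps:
A = 17879 (A = 6 - 293*(-61) = 6 + 17873 = 17879)
A/(-11512) = 17879/(-11512) = 17879*(-1/11512) = -17879/11512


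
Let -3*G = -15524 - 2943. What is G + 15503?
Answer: 64976/3 ≈ 21659.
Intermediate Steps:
G = 18467/3 (G = -(-15524 - 2943)/3 = -⅓*(-18467) = 18467/3 ≈ 6155.7)
G + 15503 = 18467/3 + 15503 = 64976/3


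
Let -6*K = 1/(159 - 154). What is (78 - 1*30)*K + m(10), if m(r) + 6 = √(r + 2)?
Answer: -38/5 + 2*√3 ≈ -4.1359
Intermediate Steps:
m(r) = -6 + √(2 + r) (m(r) = -6 + √(r + 2) = -6 + √(2 + r))
K = -1/30 (K = -1/(6*(159 - 154)) = -⅙/5 = -⅙*⅕ = -1/30 ≈ -0.033333)
(78 - 1*30)*K + m(10) = (78 - 1*30)*(-1/30) + (-6 + √(2 + 10)) = (78 - 30)*(-1/30) + (-6 + √12) = 48*(-1/30) + (-6 + 2*√3) = -8/5 + (-6 + 2*√3) = -38/5 + 2*√3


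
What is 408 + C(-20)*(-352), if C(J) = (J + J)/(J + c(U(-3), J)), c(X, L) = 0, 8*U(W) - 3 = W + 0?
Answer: -296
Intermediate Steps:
U(W) = 3/8 + W/8 (U(W) = 3/8 + (W + 0)/8 = 3/8 + W/8)
C(J) = 2 (C(J) = (J + J)/(J + 0) = (2*J)/J = 2)
408 + C(-20)*(-352) = 408 + 2*(-352) = 408 - 704 = -296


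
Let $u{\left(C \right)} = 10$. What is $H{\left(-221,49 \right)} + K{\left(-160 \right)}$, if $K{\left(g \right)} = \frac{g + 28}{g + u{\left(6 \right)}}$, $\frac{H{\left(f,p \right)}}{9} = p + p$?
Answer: $\frac{22072}{25} \approx 882.88$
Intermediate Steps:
$H{\left(f,p \right)} = 18 p$ ($H{\left(f,p \right)} = 9 \left(p + p\right) = 9 \cdot 2 p = 18 p$)
$K{\left(g \right)} = \frac{28 + g}{10 + g}$ ($K{\left(g \right)} = \frac{g + 28}{g + 10} = \frac{28 + g}{10 + g}$)
$H{\left(-221,49 \right)} + K{\left(-160 \right)} = 18 \cdot 49 + \frac{28 - 160}{10 - 160} = 882 + \frac{1}{-150} \left(-132\right) = 882 - - \frac{22}{25} = 882 + \frac{22}{25} = \frac{22072}{25}$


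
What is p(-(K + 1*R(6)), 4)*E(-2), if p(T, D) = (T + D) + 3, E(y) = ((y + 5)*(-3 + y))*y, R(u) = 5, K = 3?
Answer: -30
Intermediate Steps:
E(y) = y*(-3 + y)*(5 + y) (E(y) = ((5 + y)*(-3 + y))*y = ((-3 + y)*(5 + y))*y = y*(-3 + y)*(5 + y))
p(T, D) = 3 + D + T (p(T, D) = (D + T) + 3 = 3 + D + T)
p(-(K + 1*R(6)), 4)*E(-2) = (3 + 4 - (3 + 1*5))*(-2*(-15 + (-2)² + 2*(-2))) = (3 + 4 - (3 + 5))*(-2*(-15 + 4 - 4)) = (3 + 4 - 1*8)*(-2*(-15)) = (3 + 4 - 8)*30 = -1*30 = -30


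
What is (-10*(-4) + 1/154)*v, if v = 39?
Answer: 240279/154 ≈ 1560.3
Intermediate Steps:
(-10*(-4) + 1/154)*v = (-10*(-4) + 1/154)*39 = (40 + 1/154)*39 = (6161/154)*39 = 240279/154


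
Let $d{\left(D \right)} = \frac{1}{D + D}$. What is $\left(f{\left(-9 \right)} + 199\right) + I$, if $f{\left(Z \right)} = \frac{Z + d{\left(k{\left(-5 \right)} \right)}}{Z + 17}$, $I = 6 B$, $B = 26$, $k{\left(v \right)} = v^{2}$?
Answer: $\frac{141551}{400} \approx 353.88$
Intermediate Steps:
$d{\left(D \right)} = \frac{1}{2 D}$
$I = 156$ ($I = 6 \cdot 26 = 156$)
$f{\left(Z \right)} = \frac{\frac{1}{50} + Z}{17 + Z}$ ($f{\left(Z \right)} = \frac{Z + \frac{1}{2 \left(-5\right)^{2}}}{Z + 17} = \frac{Z + \frac{1}{2 \cdot 25}}{17 + Z} = \frac{Z + \frac{1}{2} \cdot \frac{1}{25}}{17 + Z} = \frac{Z + \frac{1}{50}}{17 + Z} = \frac{\frac{1}{50} + Z}{17 + Z}$)
$\left(f{\left(-9 \right)} + 199\right) + I = \left(\frac{\frac{1}{50} - 9}{17 - 9} + 199\right) + 156 = \left(\frac{1}{8} \left(- \frac{449}{50}\right) + 199\right) + 156 = \left(- \frac{449}{400} + 199\right) + 156 = \frac{79151}{400} + 156 = \frac{141551}{400}$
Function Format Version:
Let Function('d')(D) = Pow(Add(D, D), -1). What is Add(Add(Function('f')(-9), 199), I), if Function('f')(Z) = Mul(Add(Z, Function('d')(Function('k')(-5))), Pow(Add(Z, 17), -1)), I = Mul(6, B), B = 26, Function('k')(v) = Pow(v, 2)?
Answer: Rational(141551, 400) ≈ 353.88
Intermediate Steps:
Function('d')(D) = Mul(Rational(1, 2), Pow(D, -1)) (Function('d')(D) = Pow(Mul(2, D), -1) = Mul(Rational(1, 2), Pow(D, -1)))
I = 156 (I = Mul(6, 26) = 156)
Function('f')(Z) = Mul(Pow(Add(17, Z), -1), Add(Rational(1, 50), Z)) (Function('f')(Z) = Mul(Add(Z, Mul(Rational(1, 2), Pow(Pow(-5, 2), -1))), Pow(Add(Z, 17), -1)) = Mul(Add(Z, Mul(Rational(1, 2), Pow(25, -1))), Pow(Add(17, Z), -1)) = Mul(Add(Z, Mul(Rational(1, 2), Rational(1, 25))), Pow(Add(17, Z), -1)) = Mul(Add(Z, Rational(1, 50)), Pow(Add(17, Z), -1)) = Mul(Add(Rational(1, 50), Z), Pow(Add(17, Z), -1)) = Mul(Pow(Add(17, Z), -1), Add(Rational(1, 50), Z)))
Add(Add(Function('f')(-9), 199), I) = Add(Add(Mul(Pow(Add(17, -9), -1), Add(Rational(1, 50), -9)), 199), 156) = Add(Add(Mul(Pow(8, -1), Rational(-449, 50)), 199), 156) = Add(Add(Mul(Rational(1, 8), Rational(-449, 50)), 199), 156) = Add(Add(Rational(-449, 400), 199), 156) = Add(Rational(79151, 400), 156) = Rational(141551, 400)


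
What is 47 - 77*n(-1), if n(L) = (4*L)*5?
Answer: 1587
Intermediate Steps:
n(L) = 20*L
47 - 77*n(-1) = 47 - 1540*(-1) = 47 - 77*(-20) = 47 + 1540 = 1587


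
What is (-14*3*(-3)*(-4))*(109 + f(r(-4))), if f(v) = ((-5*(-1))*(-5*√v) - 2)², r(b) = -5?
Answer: 1518048 - 50400*I*√5 ≈ 1.518e+6 - 1.127e+5*I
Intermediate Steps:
f(v) = (-2 - 25*√v)² (f(v) = (5*(-5*√v) - 2)² = (-25*√v - 2)² = (-2 - 25*√v)²)
(-14*3*(-3)*(-4))*(109 + f(r(-4))) = (-14*3*(-3)*(-4))*(109 + (2 + 25*√(-5))²) = (-(-126)*(-4))*(109 + (2 + 25*(I*√5))²) = (-14*36)*(109 + (2 + 25*I*√5)²) = -504*(109 + (2 + 25*I*√5)²) = -54936 - 504*(2 + 25*I*√5)²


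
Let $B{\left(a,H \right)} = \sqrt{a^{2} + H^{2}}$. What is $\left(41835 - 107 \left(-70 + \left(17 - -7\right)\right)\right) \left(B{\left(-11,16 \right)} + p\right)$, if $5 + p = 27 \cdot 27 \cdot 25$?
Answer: $851912540 + 46757 \sqrt{377} \approx 8.5282 \cdot 10^{8}$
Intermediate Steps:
$p = 18220$ ($p = -5 + 27 \cdot 27 \cdot 25 = -5 + 729 \cdot 25 = -5 + 18225 = 18220$)
$B{\left(a,H \right)} = \sqrt{H^{2} + a^{2}}$
$\left(41835 - 107 \left(-70 + \left(17 - -7\right)\right)\right) \left(B{\left(-11,16 \right)} + p\right) = \left(41835 - 107 \left(-70 + \left(17 - -7\right)\right)\right) \left(\sqrt{16^{2} + \left(-11\right)^{2}} + 18220\right) = \left(41835 - 107 \left(-70 + \left(17 + 7\right)\right)\right) \left(\sqrt{256 + 121} + 18220\right) = \left(41835 - 107 \left(-70 + 24\right)\right) \left(\sqrt{377} + 18220\right) = \left(41835 - -4922\right) \left(18220 + \sqrt{377}\right) = \left(41835 + 4922\right) \left(18220 + \sqrt{377}\right) = 46757 \left(18220 + \sqrt{377}\right) = 851912540 + 46757 \sqrt{377}$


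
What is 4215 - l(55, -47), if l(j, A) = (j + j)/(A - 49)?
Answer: 202375/48 ≈ 4216.1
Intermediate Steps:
l(j, A) = 2*j/(-49 + A) (l(j, A) = (2*j)/(-49 + A) = 2*j/(-49 + A))
4215 - l(55, -47) = 4215 - 2*55/(-49 - 47) = 4215 - 2*55/(-96) = 4215 - 2*55*(-1)/96 = 4215 - 1*(-55/48) = 4215 + 55/48 = 202375/48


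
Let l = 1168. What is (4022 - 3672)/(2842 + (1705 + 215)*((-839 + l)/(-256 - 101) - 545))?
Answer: -2975/8885283 ≈ -0.00033482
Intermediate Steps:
(4022 - 3672)/(2842 + (1705 + 215)*((-839 + l)/(-256 - 101) - 545)) = (4022 - 3672)/(2842 + (1705 + 215)*((-839 + 1168)/(-256 - 101) - 545)) = 350/(2842 + 1920*(329/(-357) - 545)) = 350/(2842 + 1920*(329*(-1/357) - 545)) = 350/(2842 + 1920*(-47/51 - 545)) = 350/(2842 + 1920*(-27842/51)) = 350/(2842 - 17818880/17) = 350/(-17770566/17) = 350*(-17/17770566) = -2975/8885283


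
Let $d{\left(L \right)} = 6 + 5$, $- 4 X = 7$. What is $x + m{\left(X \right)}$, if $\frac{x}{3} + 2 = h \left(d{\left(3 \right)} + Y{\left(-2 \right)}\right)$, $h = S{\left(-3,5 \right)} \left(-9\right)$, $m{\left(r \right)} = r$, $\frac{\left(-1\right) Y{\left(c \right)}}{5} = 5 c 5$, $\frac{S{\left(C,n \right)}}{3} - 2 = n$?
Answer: $- \frac{591979}{4} \approx -1.4799 \cdot 10^{5}$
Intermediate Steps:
$X = - \frac{7}{4}$ ($X = \left(- \frac{1}{4}\right) 7 = - \frac{7}{4} \approx -1.75$)
$S{\left(C,n \right)} = 6 + 3 n$
$Y{\left(c \right)} = - 125 c$ ($Y{\left(c \right)} = - 5 \cdot 5 c 5 = - 5 \cdot 25 c = - 125 c$)
$d{\left(L \right)} = 11$
$h = -189$ ($h = \left(6 + 3 \cdot 5\right) \left(-9\right) = \left(6 + 15\right) \left(-9\right) = 21 \left(-9\right) = -189$)
$x = -147993$ ($x = -6 + 3 \left(- 189 \left(11 - -250\right)\right) = -6 + 3 \left(- 189 \left(11 + 250\right)\right) = -6 + 3 \left(\left(-189\right) 261\right) = -6 + 3 \left(-49329\right) = -6 - 147987 = -147993$)
$x + m{\left(X \right)} = -147993 - \frac{7}{4} = - \frac{591979}{4}$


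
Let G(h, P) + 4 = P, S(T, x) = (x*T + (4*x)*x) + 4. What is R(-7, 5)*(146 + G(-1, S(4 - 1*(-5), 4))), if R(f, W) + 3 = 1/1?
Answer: -492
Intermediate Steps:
R(f, W) = -2 (R(f, W) = -3 + 1/1 = -3 + 1 = -2)
S(T, x) = 4 + 4*x² + T*x (S(T, x) = (T*x + 4*x²) + 4 = (4*x² + T*x) + 4 = 4 + 4*x² + T*x)
G(h, P) = -4 + P
R(-7, 5)*(146 + G(-1, S(4 - 1*(-5), 4))) = -2*(146 + (-4 + (4 + 4*4² + (4 - 1*(-5))*4))) = -2*(146 + (-4 + (4 + 4*16 + (4 + 5)*4))) = -2*(146 + (-4 + (4 + 64 + 9*4))) = -2*(146 + (-4 + (4 + 64 + 36))) = -2*(146 + (-4 + 104)) = -2*(146 + 100) = -2*246 = -492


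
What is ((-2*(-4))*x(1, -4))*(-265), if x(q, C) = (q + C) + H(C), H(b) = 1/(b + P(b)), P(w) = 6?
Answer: 5300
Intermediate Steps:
H(b) = 1/(6 + b) (H(b) = 1/(b + 6) = 1/(6 + b))
x(q, C) = C + q + 1/(6 + C) (x(q, C) = (q + C) + 1/(6 + C) = (C + q) + 1/(6 + C) = C + q + 1/(6 + C))
((-2*(-4))*x(1, -4))*(-265) = ((-2*(-4))*((1 + (6 - 4)*(-4 + 1))/(6 - 4)))*(-265) = (8*((1 + 2*(-3))/2))*(-265) = (8*((1 - 6)/2))*(-265) = (8*((1/2)*(-5)))*(-265) = (8*(-5/2))*(-265) = -20*(-265) = 5300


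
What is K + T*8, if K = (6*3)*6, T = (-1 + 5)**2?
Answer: 236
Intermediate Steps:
T = 16 (T = 4**2 = 16)
K = 108 (K = 18*6 = 108)
K + T*8 = 108 + 16*8 = 108 + 128 = 236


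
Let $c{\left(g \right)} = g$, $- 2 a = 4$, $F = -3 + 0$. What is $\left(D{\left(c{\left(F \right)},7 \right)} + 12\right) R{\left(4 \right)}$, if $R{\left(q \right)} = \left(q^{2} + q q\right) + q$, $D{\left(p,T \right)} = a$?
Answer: $360$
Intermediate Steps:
$F = -3$
$a = -2$ ($a = \left(- \frac{1}{2}\right) 4 = -2$)
$D{\left(p,T \right)} = -2$
$R{\left(q \right)} = q + 2 q^{2}$ ($R{\left(q \right)} = \left(q^{2} + q^{2}\right) + q = 2 q^{2} + q = q + 2 q^{2}$)
$\left(D{\left(c{\left(F \right)},7 \right)} + 12\right) R{\left(4 \right)} = \left(-2 + 12\right) 4 \left(1 + 2 \cdot 4\right) = 10 \cdot 4 \left(1 + 8\right) = 10 \cdot 4 \cdot 9 = 10 \cdot 36 = 360$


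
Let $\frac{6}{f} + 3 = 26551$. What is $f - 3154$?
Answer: $- \frac{41866193}{13274} \approx -3154.0$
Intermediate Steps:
$f = \frac{3}{13274}$ ($f = \frac{6}{-3 + 26551} = \frac{6}{26548} = 6 \cdot \frac{1}{26548} = \frac{3}{13274} \approx 0.00022601$)
$f - 3154 = \frac{3}{13274} - 3154 = - \frac{41866193}{13274}$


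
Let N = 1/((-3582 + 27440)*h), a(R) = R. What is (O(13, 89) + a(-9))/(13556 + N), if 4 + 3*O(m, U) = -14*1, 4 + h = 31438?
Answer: -11249285580/10166354354833 ≈ -0.0011065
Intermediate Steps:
h = 31434 (h = -4 + 31438 = 31434)
N = 1/749952372 (N = 1/((-3582 + 27440)*31434) = (1/31434)/23858 = (1/23858)*(1/31434) = 1/749952372 ≈ 1.3334e-9)
O(m, U) = -6 (O(m, U) = -4/3 + (-14*1)/3 = -4/3 + (1/3)*(-14) = -4/3 - 14/3 = -6)
(O(13, 89) + a(-9))/(13556 + N) = (-6 - 9)/(13556 + 1/749952372) = -15/10166354354833/749952372 = -15*749952372/10166354354833 = -11249285580/10166354354833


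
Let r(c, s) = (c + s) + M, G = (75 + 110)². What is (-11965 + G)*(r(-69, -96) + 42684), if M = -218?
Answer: 941620260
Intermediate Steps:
G = 34225 (G = 185² = 34225)
r(c, s) = -218 + c + s (r(c, s) = (c + s) - 218 = -218 + c + s)
(-11965 + G)*(r(-69, -96) + 42684) = (-11965 + 34225)*((-218 - 69 - 96) + 42684) = 22260*(-383 + 42684) = 22260*42301 = 941620260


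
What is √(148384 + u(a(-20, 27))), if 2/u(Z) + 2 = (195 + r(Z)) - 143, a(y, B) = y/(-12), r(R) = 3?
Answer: √416810762/53 ≈ 385.21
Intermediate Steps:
a(y, B) = -y/12 (a(y, B) = y*(-1/12) = -y/12)
u(Z) = 2/53 (u(Z) = 2/(-2 + ((195 + 3) - 143)) = 2/(-2 + (198 - 143)) = 2/(-2 + 55) = 2/53)
√(148384 + u(a(-20, 27))) = √(148384 + 2/53) = √(7864354/53) = √416810762/53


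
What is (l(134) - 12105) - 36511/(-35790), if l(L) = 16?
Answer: -432628799/35790 ≈ -12088.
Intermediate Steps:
(l(134) - 12105) - 36511/(-35790) = (16 - 12105) - 36511/(-35790) = -12089 - 36511*(-1/35790) = -12089 + 36511/35790 = -432628799/35790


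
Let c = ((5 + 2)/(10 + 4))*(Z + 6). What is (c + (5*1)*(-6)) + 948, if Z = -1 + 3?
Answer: 922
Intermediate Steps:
Z = 2
c = 4 (c = ((5 + 2)/(10 + 4))*(2 + 6) = (7/14)*8 = (7*(1/14))*8 = (½)*8 = 4)
(c + (5*1)*(-6)) + 948 = (4 + (5*1)*(-6)) + 948 = (4 + 5*(-6)) + 948 = (4 - 30) + 948 = -26 + 948 = 922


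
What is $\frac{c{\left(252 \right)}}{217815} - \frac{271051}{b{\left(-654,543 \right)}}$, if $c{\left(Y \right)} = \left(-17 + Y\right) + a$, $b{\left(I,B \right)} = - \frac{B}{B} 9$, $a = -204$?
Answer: $\frac{19679657948}{653445} \approx 30117.0$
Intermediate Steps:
$b{\left(I,B \right)} = -9$ ($b{\left(I,B \right)} = \left(-1\right) 1 \cdot 9 = \left(-1\right) 9 = -9$)
$c{\left(Y \right)} = -221 + Y$ ($c{\left(Y \right)} = \left(-17 + Y\right) - 204 = -221 + Y$)
$\frac{c{\left(252 \right)}}{217815} - \frac{271051}{b{\left(-654,543 \right)}} = \frac{-221 + 252}{217815} - \frac{271051}{-9} = 31 \cdot \frac{1}{217815} - - \frac{271051}{9} = \frac{31}{217815} + \frac{271051}{9} = \frac{19679657948}{653445}$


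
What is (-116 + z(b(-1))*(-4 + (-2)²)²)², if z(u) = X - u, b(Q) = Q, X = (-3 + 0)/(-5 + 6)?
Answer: 13456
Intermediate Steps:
X = -3 (X = -3/1 = -3*1 = -3)
z(u) = -3 - u
(-116 + z(b(-1))*(-4 + (-2)²)²)² = (-116 + (-3 - 1*(-1))*(-4 + (-2)²)²)² = (-116 + (-3 + 1)*(-4 + 4)²)² = (-116 - 2*0²)² = (-116 - 2*0)² = (-116 + 0)² = (-116)² = 13456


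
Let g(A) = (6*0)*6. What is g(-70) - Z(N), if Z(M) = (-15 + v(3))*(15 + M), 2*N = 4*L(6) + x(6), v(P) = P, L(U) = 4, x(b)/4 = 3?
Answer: 348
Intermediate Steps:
x(b) = 12 (x(b) = 4*3 = 12)
N = 14 (N = (4*4 + 12)/2 = (16 + 12)/2 = (½)*28 = 14)
Z(M) = -180 - 12*M (Z(M) = (-15 + 3)*(15 + M) = -12*(15 + M) = -180 - 12*M)
g(A) = 0 (g(A) = 0*6 = 0)
g(-70) - Z(N) = 0 - (-180 - 12*14) = 0 - (-180 - 168) = 0 - 1*(-348) = 0 + 348 = 348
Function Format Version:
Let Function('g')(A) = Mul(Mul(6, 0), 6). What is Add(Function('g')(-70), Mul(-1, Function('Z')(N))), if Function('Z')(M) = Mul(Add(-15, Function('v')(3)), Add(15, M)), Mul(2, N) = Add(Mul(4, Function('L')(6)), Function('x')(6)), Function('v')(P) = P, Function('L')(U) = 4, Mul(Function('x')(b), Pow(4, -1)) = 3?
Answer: 348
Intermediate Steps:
Function('x')(b) = 12 (Function('x')(b) = Mul(4, 3) = 12)
N = 14 (N = Mul(Rational(1, 2), Add(Mul(4, 4), 12)) = Mul(Rational(1, 2), Add(16, 12)) = Mul(Rational(1, 2), 28) = 14)
Function('Z')(M) = Add(-180, Mul(-12, M)) (Function('Z')(M) = Mul(Add(-15, 3), Add(15, M)) = Mul(-12, Add(15, M)) = Add(-180, Mul(-12, M)))
Function('g')(A) = 0 (Function('g')(A) = Mul(0, 6) = 0)
Add(Function('g')(-70), Mul(-1, Function('Z')(N))) = Add(0, Mul(-1, Add(-180, Mul(-12, 14)))) = Add(0, Mul(-1, Add(-180, -168))) = Add(0, Mul(-1, -348)) = Add(0, 348) = 348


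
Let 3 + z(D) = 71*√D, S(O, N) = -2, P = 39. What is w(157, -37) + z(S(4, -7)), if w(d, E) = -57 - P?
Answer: -99 + 71*I*√2 ≈ -99.0 + 100.41*I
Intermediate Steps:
z(D) = -3 + 71*√D
w(d, E) = -96 (w(d, E) = -57 - 1*39 = -57 - 39 = -96)
w(157, -37) + z(S(4, -7)) = -96 + (-3 + 71*√(-2)) = -96 + (-3 + 71*(I*√2)) = -96 + (-3 + 71*I*√2) = -99 + 71*I*√2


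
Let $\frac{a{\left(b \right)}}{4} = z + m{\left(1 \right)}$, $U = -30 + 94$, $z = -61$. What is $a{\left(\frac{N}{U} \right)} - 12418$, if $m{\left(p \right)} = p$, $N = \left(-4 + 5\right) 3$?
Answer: $-12658$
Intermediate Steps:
$N = 3$ ($N = 1 \cdot 3 = 3$)
$U = 64$
$a{\left(b \right)} = -240$ ($a{\left(b \right)} = 4 \left(-61 + 1\right) = 4 \left(-60\right) = -240$)
$a{\left(\frac{N}{U} \right)} - 12418 = -240 - 12418 = -12658$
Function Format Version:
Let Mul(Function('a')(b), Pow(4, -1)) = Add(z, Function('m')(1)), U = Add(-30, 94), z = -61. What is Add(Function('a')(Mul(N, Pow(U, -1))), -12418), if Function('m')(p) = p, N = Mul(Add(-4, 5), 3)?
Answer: -12658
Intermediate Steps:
N = 3 (N = Mul(1, 3) = 3)
U = 64
Function('a')(b) = -240 (Function('a')(b) = Mul(4, Add(-61, 1)) = Mul(4, -60) = -240)
Add(Function('a')(Mul(N, Pow(U, -1))), -12418) = Add(-240, -12418) = -12658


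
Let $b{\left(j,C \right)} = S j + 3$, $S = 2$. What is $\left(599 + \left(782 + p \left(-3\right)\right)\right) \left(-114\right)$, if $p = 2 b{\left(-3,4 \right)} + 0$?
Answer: $-159486$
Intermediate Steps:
$b{\left(j,C \right)} = 3 + 2 j$ ($b{\left(j,C \right)} = 2 j + 3 = 3 + 2 j$)
$p = -6$ ($p = 2 \left(3 + 2 \left(-3\right)\right) + 0 = 2 \left(3 - 6\right) + 0 = 2 \left(-3\right) + 0 = -6 + 0 = -6$)
$\left(599 + \left(782 + p \left(-3\right)\right)\right) \left(-114\right) = \left(599 + \left(782 - -18\right)\right) \left(-114\right) = \left(599 + \left(782 + 18\right)\right) \left(-114\right) = \left(599 + 800\right) \left(-114\right) = 1399 \left(-114\right) = -159486$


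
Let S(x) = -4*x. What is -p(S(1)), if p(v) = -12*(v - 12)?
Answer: -192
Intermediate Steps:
p(v) = 144 - 12*v (p(v) = -12*(-12 + v) = 144 - 12*v)
-p(S(1)) = -(144 - (-48)) = -(144 - 12*(-4)) = -(144 + 48) = -1*192 = -192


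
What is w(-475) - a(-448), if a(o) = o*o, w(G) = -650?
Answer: -201354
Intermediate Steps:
a(o) = o²
w(-475) - a(-448) = -650 - 1*(-448)² = -650 - 1*200704 = -650 - 200704 = -201354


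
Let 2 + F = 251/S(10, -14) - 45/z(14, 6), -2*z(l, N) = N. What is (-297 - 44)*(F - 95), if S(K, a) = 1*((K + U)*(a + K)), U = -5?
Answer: 644831/20 ≈ 32242.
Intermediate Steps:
z(l, N) = -N/2
S(K, a) = (-5 + K)*(K + a) (S(K, a) = 1*((K - 5)*(a + K)) = 1*((-5 + K)*(K + a)) = (-5 + K)*(K + a))
F = 9/20 (F = -2 + (251/(10**2 - 5*10 - 5*(-14) + 10*(-14)) - 45/((-1/2*6))) = -2 + (251/(100 - 50 + 70 - 140) - 45/(-3)) = -2 + (251/(-20) - 45*(-1/3)) = -2 + (251*(-1/20) + 15) = -2 + (-251/20 + 15) = -2 + 49/20 = 9/20 ≈ 0.45000)
(-297 - 44)*(F - 95) = (-297 - 44)*(9/20 - 95) = -341*(-1891/20) = 644831/20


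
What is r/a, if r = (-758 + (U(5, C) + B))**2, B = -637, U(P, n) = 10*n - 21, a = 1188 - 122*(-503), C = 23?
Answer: 703298/31277 ≈ 22.486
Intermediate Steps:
a = 62554 (a = 1188 + 61366 = 62554)
U(P, n) = -21 + 10*n
r = 1406596 (r = (-758 + ((-21 + 10*23) - 637))**2 = (-758 + ((-21 + 230) - 637))**2 = (-758 + (209 - 637))**2 = (-758 - 428)**2 = (-1186)**2 = 1406596)
r/a = 1406596/62554 = 1406596*(1/62554) = 703298/31277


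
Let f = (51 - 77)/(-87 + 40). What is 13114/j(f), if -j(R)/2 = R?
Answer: -308179/26 ≈ -11853.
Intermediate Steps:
f = 26/47 (f = -26/(-47) = -26*(-1/47) = 26/47 ≈ 0.55319)
j(R) = -2*R
13114/j(f) = 13114/((-2*26/47)) = 13114/(-52/47) = 13114*(-47/52) = -308179/26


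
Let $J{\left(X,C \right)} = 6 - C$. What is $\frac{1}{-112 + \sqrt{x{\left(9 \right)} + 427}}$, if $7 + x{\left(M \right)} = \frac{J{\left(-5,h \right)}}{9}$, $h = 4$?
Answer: $- \frac{504}{54557} - \frac{3 \sqrt{3782}}{109114} \approx -0.010929$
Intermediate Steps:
$x{\left(M \right)} = - \frac{61}{9}$ ($x{\left(M \right)} = -7 + \frac{6 - 4}{9} = -7 + \left(6 - 4\right) \frac{1}{9} = -7 + 2 \cdot \frac{1}{9} = -7 + \frac{2}{9} = - \frac{61}{9}$)
$\frac{1}{-112 + \sqrt{x{\left(9 \right)} + 427}} = \frac{1}{-112 + \sqrt{- \frac{61}{9} + 427}} = \frac{1}{-112 + \sqrt{\frac{3782}{9}}} = \frac{1}{-112 + \frac{\sqrt{3782}}{3}}$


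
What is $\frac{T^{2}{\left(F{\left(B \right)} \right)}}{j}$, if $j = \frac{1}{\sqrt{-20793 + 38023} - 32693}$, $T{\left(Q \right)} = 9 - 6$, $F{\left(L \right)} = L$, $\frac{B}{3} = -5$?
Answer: $-294237 + 9 \sqrt{17230} \approx -2.9306 \cdot 10^{5}$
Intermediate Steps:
$B = -15$ ($B = 3 \left(-5\right) = -15$)
$T{\left(Q \right)} = 3$
$j = \frac{1}{-32693 + \sqrt{17230}}$ ($j = \frac{1}{\sqrt{17230} - 32693} = \frac{1}{-32693 + \sqrt{17230}} \approx -3.0711 \cdot 10^{-5}$)
$\frac{T^{2}{\left(F{\left(B \right)} \right)}}{j} = \frac{3^{2}}{- \frac{32693}{1068815019} - \frac{\sqrt{17230}}{1068815019}} = \frac{9}{- \frac{32693}{1068815019} - \frac{\sqrt{17230}}{1068815019}}$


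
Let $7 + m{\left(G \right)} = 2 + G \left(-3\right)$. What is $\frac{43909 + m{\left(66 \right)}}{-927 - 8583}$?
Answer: $- \frac{21853}{4755} \approx -4.5958$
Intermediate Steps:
$m{\left(G \right)} = -5 - 3 G$ ($m{\left(G \right)} = -7 + \left(2 + G \left(-3\right)\right) = -7 - \left(-2 + 3 G\right) = -5 - 3 G$)
$\frac{43909 + m{\left(66 \right)}}{-927 - 8583} = \frac{43909 - 203}{-927 - 8583} = \frac{43909 - 203}{-9510} = \left(43909 - 203\right) \left(- \frac{1}{9510}\right) = 43706 \left(- \frac{1}{9510}\right) = - \frac{21853}{4755}$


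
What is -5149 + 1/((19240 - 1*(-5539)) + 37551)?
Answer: -320937169/62330 ≈ -5149.0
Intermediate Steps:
-5149 + 1/((19240 - 1*(-5539)) + 37551) = -5149 + 1/((19240 + 5539) + 37551) = -5149 + 1/(24779 + 37551) = -5149 + 1/62330 = -320937169/62330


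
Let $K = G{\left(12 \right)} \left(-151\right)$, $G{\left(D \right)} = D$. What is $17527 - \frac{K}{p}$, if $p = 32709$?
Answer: $\frac{191097485}{10903} \approx 17527.0$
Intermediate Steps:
$K = -1812$ ($K = 12 \left(-151\right) = -1812$)
$17527 - \frac{K}{p} = 17527 - - \frac{1812}{32709} = 17527 - \left(-1812\right) \frac{1}{32709} = 17527 - - \frac{604}{10903} = 17527 + \frac{604}{10903} = \frac{191097485}{10903}$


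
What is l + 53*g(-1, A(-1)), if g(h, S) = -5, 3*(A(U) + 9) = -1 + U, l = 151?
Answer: -114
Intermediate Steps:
A(U) = -28/3 + U/3 (A(U) = -9 + (-1 + U)/3 = -9 + (-⅓ + U/3) = -28/3 + U/3)
l + 53*g(-1, A(-1)) = 151 + 53*(-5) = 151 - 265 = -114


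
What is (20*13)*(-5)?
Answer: -1300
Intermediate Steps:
(20*13)*(-5) = 260*(-5) = -1300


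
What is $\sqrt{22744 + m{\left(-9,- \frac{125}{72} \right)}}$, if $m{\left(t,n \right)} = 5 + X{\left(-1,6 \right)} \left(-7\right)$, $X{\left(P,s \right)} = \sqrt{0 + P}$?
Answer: $\sqrt{22749 - 7 i} \approx 150.83 - 0.023 i$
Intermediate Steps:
$X{\left(P,s \right)} = \sqrt{P}$
$m{\left(t,n \right)} = 5 - 7 i$ ($m{\left(t,n \right)} = 5 + \sqrt{-1} \left(-7\right) = 5 + i \left(-7\right) = 5 - 7 i$)
$\sqrt{22744 + m{\left(-9,- \frac{125}{72} \right)}} = \sqrt{22744 + \left(5 - 7 i\right)} = \sqrt{22749 - 7 i}$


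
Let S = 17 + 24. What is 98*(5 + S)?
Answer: 4508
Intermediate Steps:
S = 41
98*(5 + S) = 98*(5 + 41) = 98*46 = 4508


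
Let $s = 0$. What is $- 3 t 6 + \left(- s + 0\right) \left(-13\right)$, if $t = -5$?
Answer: $90$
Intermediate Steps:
$- 3 t 6 + \left(- s + 0\right) \left(-13\right) = \left(-3\right) \left(-5\right) 6 + \left(\left(-1\right) 0 + 0\right) \left(-13\right) = 15 \cdot 6 + \left(0 + 0\right) \left(-13\right) = 90 + 0 \left(-13\right) = 90 + 0 = 90$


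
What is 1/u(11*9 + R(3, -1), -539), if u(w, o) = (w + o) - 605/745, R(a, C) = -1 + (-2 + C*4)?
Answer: -149/66724 ≈ -0.0022331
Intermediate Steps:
R(a, C) = -3 + 4*C (R(a, C) = -1 + (-2 + 4*C) = -3 + 4*C)
u(w, o) = -121/149 + o + w (u(w, o) = (o + w) - 605*1/745 = (o + w) - 121/149 = -121/149 + o + w)
1/u(11*9 + R(3, -1), -539) = 1/(-121/149 - 539 + (11*9 + (-3 + 4*(-1)))) = 1/(-121/149 - 539 + (99 + (-3 - 4))) = 1/(-121/149 - 539 + (99 - 7)) = 1/(-121/149 - 539 + 92) = 1/(-66724/149) = -149/66724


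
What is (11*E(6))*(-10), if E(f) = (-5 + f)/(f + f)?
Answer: -55/6 ≈ -9.1667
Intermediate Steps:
E(f) = (-5 + f)/(2*f) (E(f) = (-5 + f)/((2*f)) = (-5 + f)*(1/(2*f)) = (-5 + f)/(2*f))
(11*E(6))*(-10) = (11*((½)*(-5 + 6)/6))*(-10) = (11*((½)*(⅙)*1))*(-10) = (11*(1/12))*(-10) = (11/12)*(-10) = -55/6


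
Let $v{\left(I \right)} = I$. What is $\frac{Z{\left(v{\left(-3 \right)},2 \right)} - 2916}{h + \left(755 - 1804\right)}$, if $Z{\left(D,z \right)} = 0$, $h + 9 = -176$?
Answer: $\frac{1458}{617} \approx 2.363$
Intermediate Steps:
$h = -185$ ($h = -9 - 176 = -185$)
$\frac{Z{\left(v{\left(-3 \right)},2 \right)} - 2916}{h + \left(755 - 1804\right)} = \frac{0 - 2916}{-185 + \left(755 - 1804\right)} = - \frac{2916}{-185 + \left(755 - 1804\right)} = - \frac{2916}{-185 - 1049} = - \frac{2916}{-1234} = \left(-2916\right) \left(- \frac{1}{1234}\right) = \frac{1458}{617}$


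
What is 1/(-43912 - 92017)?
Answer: -1/135929 ≈ -7.3568e-6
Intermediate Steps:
1/(-43912 - 92017) = 1/(-135929) = -1/135929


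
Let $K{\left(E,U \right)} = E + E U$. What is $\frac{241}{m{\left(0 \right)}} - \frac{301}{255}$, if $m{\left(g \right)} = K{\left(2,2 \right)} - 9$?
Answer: $- \frac{20786}{255} \approx -81.514$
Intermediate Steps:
$m{\left(g \right)} = -3$ ($m{\left(g \right)} = 2 \left(1 + 2\right) - 9 = 2 \cdot 3 - 9 = 6 - 9 = -3$)
$\frac{241}{m{\left(0 \right)}} - \frac{301}{255} = \frac{241}{-3} - \frac{301}{255} = 241 \left(- \frac{1}{3}\right) - \frac{301}{255} = - \frac{241}{3} - \frac{301}{255} = - \frac{20786}{255}$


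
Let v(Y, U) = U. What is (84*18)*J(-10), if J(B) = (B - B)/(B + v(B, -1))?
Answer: 0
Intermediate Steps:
J(B) = 0 (J(B) = (B - B)/(B - 1) = 0/(-1 + B) = 0)
(84*18)*J(-10) = (84*18)*0 = 1512*0 = 0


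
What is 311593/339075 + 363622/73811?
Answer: 146294120573/25027464825 ≈ 5.8453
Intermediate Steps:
311593/339075 + 363622/73811 = 146294120573/25027464825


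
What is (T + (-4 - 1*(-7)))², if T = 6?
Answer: 81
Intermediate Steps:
(T + (-4 - 1*(-7)))² = (6 + (-4 - 1*(-7)))² = (6 + (-4 + 7))² = (6 + 3)² = 9² = 81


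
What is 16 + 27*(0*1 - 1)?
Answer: -11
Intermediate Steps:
16 + 27*(0*1 - 1) = 16 + 27*(0 - 1) = 16 + 27*(-1) = 16 - 27 = -11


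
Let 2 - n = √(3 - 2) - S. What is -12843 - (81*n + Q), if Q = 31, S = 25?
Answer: -14980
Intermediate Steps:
n = 26 (n = 2 - (√(3 - 2) - 1*25) = 2 - (√1 - 25) = 2 - (1 - 25) = 2 - 1*(-24) = 2 + 24 = 26)
-12843 - (81*n + Q) = -12843 - (81*26 + 31) = -12843 - (2106 + 31) = -12843 - 1*2137 = -12843 - 2137 = -14980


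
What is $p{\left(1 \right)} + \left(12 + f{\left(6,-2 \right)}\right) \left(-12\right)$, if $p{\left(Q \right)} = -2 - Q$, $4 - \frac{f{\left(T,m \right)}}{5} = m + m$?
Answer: $-627$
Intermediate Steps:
$f{\left(T,m \right)} = 20 - 10 m$ ($f{\left(T,m \right)} = 20 - 5 \left(m + m\right) = 20 - 5 \cdot 2 m = 20 - 10 m$)
$p{\left(1 \right)} + \left(12 + f{\left(6,-2 \right)}\right) \left(-12\right) = \left(-2 - 1\right) + \left(12 + \left(20 - -20\right)\right) \left(-12\right) = \left(-2 - 1\right) + \left(12 + \left(20 + 20\right)\right) \left(-12\right) = -3 + \left(12 + 40\right) \left(-12\right) = -3 + 52 \left(-12\right) = -3 - 624 = -627$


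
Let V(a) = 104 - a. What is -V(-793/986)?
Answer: -103337/986 ≈ -104.80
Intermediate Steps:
-V(-793/986) = -(104 - (-793)/986) = -(104 - 1*(-793/986)) = -(104 + 793/986) = -1*103337/986 = -103337/986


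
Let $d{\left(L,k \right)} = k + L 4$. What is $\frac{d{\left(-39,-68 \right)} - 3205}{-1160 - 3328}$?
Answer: $\frac{1143}{1496} \approx 0.76404$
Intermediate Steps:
$d{\left(L,k \right)} = k + 4 L$
$\frac{d{\left(-39,-68 \right)} - 3205}{-1160 - 3328} = \frac{\left(-68 + 4 \left(-39\right)\right) - 3205}{-1160 - 3328} = \frac{\left(-68 - 156\right) - 3205}{-4488} = \left(-224 - 3205\right) \left(- \frac{1}{4488}\right) = \left(-3429\right) \left(- \frac{1}{4488}\right) = \frac{1143}{1496}$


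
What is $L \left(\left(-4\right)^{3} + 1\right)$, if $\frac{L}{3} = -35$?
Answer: $6615$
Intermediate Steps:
$L = -105$ ($L = 3 \left(-35\right) = -105$)
$L \left(\left(-4\right)^{3} + 1\right) = - 105 \left(\left(-4\right)^{3} + 1\right) = - 105 \left(-64 + 1\right) = \left(-105\right) \left(-63\right) = 6615$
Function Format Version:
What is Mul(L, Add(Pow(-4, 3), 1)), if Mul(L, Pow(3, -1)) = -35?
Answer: 6615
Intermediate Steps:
L = -105 (L = Mul(3, -35) = -105)
Mul(L, Add(Pow(-4, 3), 1)) = Mul(-105, Add(Pow(-4, 3), 1)) = Mul(-105, Add(-64, 1)) = Mul(-105, -63) = 6615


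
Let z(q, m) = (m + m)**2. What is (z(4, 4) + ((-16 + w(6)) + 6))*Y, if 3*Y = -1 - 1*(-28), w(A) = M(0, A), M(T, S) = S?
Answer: 540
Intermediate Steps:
w(A) = A
z(q, m) = 4*m**2 (z(q, m) = (2*m)**2 = 4*m**2)
Y = 9 (Y = (-1 - 1*(-28))/3 = (-1 + 28)/3 = (1/3)*27 = 9)
(z(4, 4) + ((-16 + w(6)) + 6))*Y = (4*4**2 + ((-16 + 6) + 6))*9 = (4*16 + (-10 + 6))*9 = (64 - 4)*9 = 60*9 = 540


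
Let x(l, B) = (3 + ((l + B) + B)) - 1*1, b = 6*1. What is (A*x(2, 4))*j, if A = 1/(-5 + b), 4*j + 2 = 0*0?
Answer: -6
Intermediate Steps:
b = 6
x(l, B) = 2 + l + 2*B (x(l, B) = (3 + ((B + l) + B)) - 1 = (3 + (l + 2*B)) - 1 = (3 + l + 2*B) - 1 = 2 + l + 2*B)
j = -1/2 (j = -1/2 + (0*0)/4 = -1/2 + (1/4)*0 = -1/2 + 0 = -1/2 ≈ -0.50000)
A = 1 (A = 1/(-5 + 6) = 1/1 = 1)
(A*x(2, 4))*j = (1*(2 + 2 + 2*4))*(-1/2) = (1*(2 + 2 + 8))*(-1/2) = (1*12)*(-1/2) = 12*(-1/2) = -6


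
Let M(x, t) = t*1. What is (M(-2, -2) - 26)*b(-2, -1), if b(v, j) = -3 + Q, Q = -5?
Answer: 224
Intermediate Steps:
b(v, j) = -8 (b(v, j) = -3 - 5 = -8)
M(x, t) = t
(M(-2, -2) - 26)*b(-2, -1) = (-2 - 26)*(-8) = -28*(-8) = 224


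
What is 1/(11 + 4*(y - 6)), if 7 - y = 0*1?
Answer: 1/15 ≈ 0.066667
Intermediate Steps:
y = 7 (y = 7 - 0 = 7 - 1*0 = 7 + 0 = 7)
1/(11 + 4*(y - 6)) = 1/(11 + 4*(7 - 6)) = 1/(11 + 4*1) = 1/(11 + 4) = 1/15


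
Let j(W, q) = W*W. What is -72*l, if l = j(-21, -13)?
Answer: -31752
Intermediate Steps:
j(W, q) = W**2
l = 441 (l = (-21)**2 = 441)
-72*l = -72*441 = -31752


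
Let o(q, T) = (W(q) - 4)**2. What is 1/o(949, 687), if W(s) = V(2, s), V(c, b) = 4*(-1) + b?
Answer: 1/885481 ≈ 1.1293e-6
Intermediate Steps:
V(c, b) = -4 + b
W(s) = -4 + s
o(q, T) = (-8 + q)**2 (o(q, T) = ((-4 + q) - 4)**2 = (-8 + q)**2)
1/o(949, 687) = 1/((-8 + 949)**2) = 1/(941**2) = 1/885481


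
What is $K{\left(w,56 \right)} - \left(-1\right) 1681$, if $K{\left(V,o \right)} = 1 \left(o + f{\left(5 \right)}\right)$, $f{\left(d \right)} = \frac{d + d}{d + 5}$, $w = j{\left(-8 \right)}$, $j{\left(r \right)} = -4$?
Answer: $1738$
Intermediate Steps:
$w = -4$
$f{\left(d \right)} = \frac{2 d}{5 + d}$
$K{\left(V,o \right)} = 1 + o$ ($K{\left(V,o \right)} = 1 \left(o + 2 \cdot 5 \frac{1}{5 + 5}\right) = 1 \left(o + 2 \cdot 5 \cdot \frac{1}{10}\right) = 1 \left(o + 1\right) = 1 \left(1 + o\right) = 1 + o$)
$K{\left(w,56 \right)} - \left(-1\right) 1681 = \left(1 + 56\right) - \left(-1\right) 1681 = 57 - -1681 = 57 + 1681 = 1738$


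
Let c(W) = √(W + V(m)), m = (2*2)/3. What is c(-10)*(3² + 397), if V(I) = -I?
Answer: 406*I*√102/3 ≈ 1366.8*I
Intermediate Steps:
m = 4/3 (m = 4*(⅓) = 4/3 ≈ 1.3333)
c(W) = √(-4/3 + W) (c(W) = √(W - 1*4/3) = √(W - 4/3) = √(-4/3 + W))
c(-10)*(3² + 397) = (√(-12 + 9*(-10))/3)*(3² + 397) = (√(-12 - 90)/3)*(9 + 397) = (√(-102)/3)*406 = ((I*√102)/3)*406 = (I*√102/3)*406 = 406*I*√102/3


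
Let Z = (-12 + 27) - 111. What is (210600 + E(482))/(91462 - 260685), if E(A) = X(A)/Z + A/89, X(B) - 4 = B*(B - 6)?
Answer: -444748217/361460328 ≈ -1.2304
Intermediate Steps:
Z = -96 (Z = 15 - 111 = -96)
X(B) = 4 + B*(-6 + B) (X(B) = 4 + B*(B - 6) = 4 + B*(-6 + B))
E(A) = -1/24 - A**2/96 + 105*A/1424 (E(A) = (4 + A**2 - 6*A)/(-96) + A/89 = (4 + A**2 - 6*A)*(-1/96) + A*(1/89) = (-1/24 - A**2/96 + A/16) + A/89 = -1/24 - A**2/96 + 105*A/1424)
(210600 + E(482))/(91462 - 260685) = (210600 + (-1/24 - 1/96*482**2 + (105/1424)*482))/(91462 - 260685) = (210600 + (-1/24 - 1/96*232324 + 25305/712))/(-169223) = (210600 + (-1/24 - 58081/24 + 25305/712))*(-1/169223) = (210600 - 5093383/2136)*(-1/169223) = (444748217/2136)*(-1/169223) = -444748217/361460328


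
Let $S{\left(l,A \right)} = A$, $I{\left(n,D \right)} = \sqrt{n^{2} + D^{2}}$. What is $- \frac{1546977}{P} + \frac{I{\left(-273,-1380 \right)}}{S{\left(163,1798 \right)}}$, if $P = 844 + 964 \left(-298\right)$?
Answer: $\frac{515659}{95476} + \frac{3 \sqrt{219881}}{1798} \approx 6.1833$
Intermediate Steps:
$P = -286428$ ($P = 844 - 287272 = -286428$)
$I{\left(n,D \right)} = \sqrt{D^{2} + n^{2}}$
$- \frac{1546977}{P} + \frac{I{\left(-273,-1380 \right)}}{S{\left(163,1798 \right)}} = - \frac{1546977}{-286428} + \frac{\sqrt{\left(-1380\right)^{2} + \left(-273\right)^{2}}}{1798} = \left(-1546977\right) \left(- \frac{1}{286428}\right) + \sqrt{1904400 + 74529} \cdot \frac{1}{1798} = \frac{515659}{95476} + \sqrt{1978929} \cdot \frac{1}{1798} = \frac{515659}{95476} + 3 \sqrt{219881} \cdot \frac{1}{1798} = \frac{515659}{95476} + \frac{3 \sqrt{219881}}{1798}$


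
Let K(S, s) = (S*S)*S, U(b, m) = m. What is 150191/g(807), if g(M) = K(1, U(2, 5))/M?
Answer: 121204137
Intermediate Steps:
K(S, s) = S**3 (K(S, s) = S**2*S = S**3)
g(M) = 1/M (g(M) = 1**3/M = 1/M)
150191/g(807) = 150191/(1/807) = 150191*807 = 121204137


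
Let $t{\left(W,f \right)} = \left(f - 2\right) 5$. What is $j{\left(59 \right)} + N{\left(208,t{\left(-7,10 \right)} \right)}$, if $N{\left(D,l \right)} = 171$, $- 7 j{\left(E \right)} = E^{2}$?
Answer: $- \frac{2284}{7} \approx -326.29$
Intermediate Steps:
$j{\left(E \right)} = - \frac{E^{2}}{7}$
$t{\left(W,f \right)} = -10 + 5 f$ ($t{\left(W,f \right)} = \left(-2 + f\right) 5 = -10 + 5 f$)
$j{\left(59 \right)} + N{\left(208,t{\left(-7,10 \right)} \right)} = - \frac{59^{2}}{7} + 171 = \left(- \frac{1}{7}\right) 3481 + 171 = - \frac{3481}{7} + 171 = - \frac{2284}{7}$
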